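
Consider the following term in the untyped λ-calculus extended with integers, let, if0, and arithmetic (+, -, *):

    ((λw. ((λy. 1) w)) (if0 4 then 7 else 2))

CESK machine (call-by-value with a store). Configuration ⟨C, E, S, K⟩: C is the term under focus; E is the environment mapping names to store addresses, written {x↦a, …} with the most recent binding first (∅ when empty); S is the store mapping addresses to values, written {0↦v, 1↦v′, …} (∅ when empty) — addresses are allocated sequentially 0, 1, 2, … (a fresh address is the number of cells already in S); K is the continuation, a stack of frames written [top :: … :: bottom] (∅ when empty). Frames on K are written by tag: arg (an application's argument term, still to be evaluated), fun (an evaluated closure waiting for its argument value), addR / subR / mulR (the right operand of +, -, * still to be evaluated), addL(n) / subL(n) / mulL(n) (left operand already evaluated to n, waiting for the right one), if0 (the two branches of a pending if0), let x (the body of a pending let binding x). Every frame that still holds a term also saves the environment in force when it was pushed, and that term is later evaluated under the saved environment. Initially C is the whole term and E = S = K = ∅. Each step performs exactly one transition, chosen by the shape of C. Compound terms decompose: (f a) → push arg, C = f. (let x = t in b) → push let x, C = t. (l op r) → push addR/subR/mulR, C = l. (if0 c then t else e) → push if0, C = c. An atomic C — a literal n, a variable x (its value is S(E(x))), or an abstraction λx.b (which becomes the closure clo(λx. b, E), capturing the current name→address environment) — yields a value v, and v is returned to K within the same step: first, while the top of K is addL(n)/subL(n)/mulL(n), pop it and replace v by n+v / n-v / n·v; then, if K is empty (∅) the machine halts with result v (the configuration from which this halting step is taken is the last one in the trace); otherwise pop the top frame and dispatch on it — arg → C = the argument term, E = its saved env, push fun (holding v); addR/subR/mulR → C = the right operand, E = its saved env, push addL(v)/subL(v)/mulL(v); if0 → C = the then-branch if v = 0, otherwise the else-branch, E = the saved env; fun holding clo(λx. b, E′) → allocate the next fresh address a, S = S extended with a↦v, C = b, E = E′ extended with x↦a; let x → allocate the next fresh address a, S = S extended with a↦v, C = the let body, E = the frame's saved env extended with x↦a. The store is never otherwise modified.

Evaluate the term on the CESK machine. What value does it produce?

[0] <C=((λw. ((λy. 1) w)) (if0 4 then 7 else 2)), E=∅, S=∅, K=∅>
[1] <C=(λw. ((λy. 1) w)), E=∅, S=∅, K=[arg]>
[2] <C=(if0 4 then 7 else 2), E=∅, S=∅, K=[fun]>
[3] <C=4, E=∅, S=∅, K=[if0 :: fun]>
[4] <C=2, E=∅, S=∅, K=[fun]>
[5] <C=((λy. 1) w), E={w↦0}, S={0↦2}, K=∅>
[6] <C=(λy. 1), E={w↦0}, S={0↦2}, K=[arg]>
[7] <C=w, E={w↦0}, S={0↦2}, K=[fun]>
[8] <C=1, E={y↦1, w↦0}, S={0↦2, 1↦2}, K=∅>
→ final value 1

Answer: 1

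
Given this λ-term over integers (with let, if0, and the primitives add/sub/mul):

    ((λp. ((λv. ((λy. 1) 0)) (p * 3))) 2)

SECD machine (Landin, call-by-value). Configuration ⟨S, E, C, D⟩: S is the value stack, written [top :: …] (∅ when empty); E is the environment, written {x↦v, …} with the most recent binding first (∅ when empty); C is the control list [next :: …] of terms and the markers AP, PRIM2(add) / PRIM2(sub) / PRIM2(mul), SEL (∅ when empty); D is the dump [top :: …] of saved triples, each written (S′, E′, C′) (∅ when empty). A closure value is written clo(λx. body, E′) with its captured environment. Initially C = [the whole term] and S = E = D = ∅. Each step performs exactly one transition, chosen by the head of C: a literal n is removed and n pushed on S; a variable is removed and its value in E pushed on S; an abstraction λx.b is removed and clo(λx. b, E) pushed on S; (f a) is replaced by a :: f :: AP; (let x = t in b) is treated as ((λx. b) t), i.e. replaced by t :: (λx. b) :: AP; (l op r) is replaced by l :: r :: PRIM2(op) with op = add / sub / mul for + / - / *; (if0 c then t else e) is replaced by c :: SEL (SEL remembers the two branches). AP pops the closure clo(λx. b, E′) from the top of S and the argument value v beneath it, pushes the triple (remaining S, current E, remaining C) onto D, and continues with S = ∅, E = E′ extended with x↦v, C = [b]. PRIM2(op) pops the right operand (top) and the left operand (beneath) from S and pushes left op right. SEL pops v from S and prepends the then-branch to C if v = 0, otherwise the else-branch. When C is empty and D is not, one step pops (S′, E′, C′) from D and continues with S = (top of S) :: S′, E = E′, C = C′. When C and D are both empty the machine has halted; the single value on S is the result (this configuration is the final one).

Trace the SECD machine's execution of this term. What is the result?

step 0: ⟨S=∅; E=∅; C=[((λp. ((λv. ((λy. 1) 0)) (p * 3))) 2)]; D=∅⟩
step 1: ⟨S=∅; E=∅; C=[2 :: (λp. ((λv. ((λy. 1) 0)) (p * 3))) :: AP]; D=∅⟩
step 2: ⟨S=[2]; E=∅; C=[(λp. ((λv. ((λy. 1) 0)) (p * 3))) :: AP]; D=∅⟩
step 3: ⟨S=[clo(λp. ((λv. ((λy. 1) 0)) (p * 3)), ∅) :: 2]; E=∅; C=[AP]; D=∅⟩
step 4: ⟨S=∅; E={p↦2}; C=[((λv. ((λy. 1) 0)) (p * 3))]; D=[(∅, ∅, ∅)]⟩
step 5: ⟨S=∅; E={p↦2}; C=[(p * 3) :: (λv. ((λy. 1) 0)) :: AP]; D=[(∅, ∅, ∅)]⟩
step 6: ⟨S=∅; E={p↦2}; C=[p :: 3 :: PRIM2(mul) :: (λv. ((λy. 1) 0)) :: AP]; D=[(∅, ∅, ∅)]⟩
step 7: ⟨S=[2]; E={p↦2}; C=[3 :: PRIM2(mul) :: (λv. ((λy. 1) 0)) :: AP]; D=[(∅, ∅, ∅)]⟩
step 8: ⟨S=[3 :: 2]; E={p↦2}; C=[PRIM2(mul) :: (λv. ((λy. 1) 0)) :: AP]; D=[(∅, ∅, ∅)]⟩
step 9: ⟨S=[6]; E={p↦2}; C=[(λv. ((λy. 1) 0)) :: AP]; D=[(∅, ∅, ∅)]⟩
step 10: ⟨S=[clo(λv. ((λy. 1) 0), {p↦2}) :: 6]; E={p↦2}; C=[AP]; D=[(∅, ∅, ∅)]⟩
step 11: ⟨S=∅; E={v↦6, p↦2}; C=[((λy. 1) 0)]; D=[(∅, {p↦2}, ∅) :: (∅, ∅, ∅)]⟩
step 12: ⟨S=∅; E={v↦6, p↦2}; C=[0 :: (λy. 1) :: AP]; D=[(∅, {p↦2}, ∅) :: (∅, ∅, ∅)]⟩
step 13: ⟨S=[0]; E={v↦6, p↦2}; C=[(λy. 1) :: AP]; D=[(∅, {p↦2}, ∅) :: (∅, ∅, ∅)]⟩
step 14: ⟨S=[clo(λy. 1, {v↦6, p↦2}) :: 0]; E={v↦6, p↦2}; C=[AP]; D=[(∅, {p↦2}, ∅) :: (∅, ∅, ∅)]⟩
step 15: ⟨S=∅; E={y↦0, v↦6, p↦2}; C=[1]; D=[(∅, {v↦6, p↦2}, ∅) :: (∅, {p↦2}, ∅) :: (∅, ∅, ∅)]⟩
step 16: ⟨S=[1]; E={y↦0, v↦6, p↦2}; C=∅; D=[(∅, {v↦6, p↦2}, ∅) :: (∅, {p↦2}, ∅) :: (∅, ∅, ∅)]⟩
step 17: ⟨S=[1]; E={v↦6, p↦2}; C=∅; D=[(∅, {p↦2}, ∅) :: (∅, ∅, ∅)]⟩
step 18: ⟨S=[1]; E={p↦2}; C=∅; D=[(∅, ∅, ∅)]⟩
step 19: ⟨S=[1]; E=∅; C=∅; D=∅⟩
→ final value 1

Answer: 1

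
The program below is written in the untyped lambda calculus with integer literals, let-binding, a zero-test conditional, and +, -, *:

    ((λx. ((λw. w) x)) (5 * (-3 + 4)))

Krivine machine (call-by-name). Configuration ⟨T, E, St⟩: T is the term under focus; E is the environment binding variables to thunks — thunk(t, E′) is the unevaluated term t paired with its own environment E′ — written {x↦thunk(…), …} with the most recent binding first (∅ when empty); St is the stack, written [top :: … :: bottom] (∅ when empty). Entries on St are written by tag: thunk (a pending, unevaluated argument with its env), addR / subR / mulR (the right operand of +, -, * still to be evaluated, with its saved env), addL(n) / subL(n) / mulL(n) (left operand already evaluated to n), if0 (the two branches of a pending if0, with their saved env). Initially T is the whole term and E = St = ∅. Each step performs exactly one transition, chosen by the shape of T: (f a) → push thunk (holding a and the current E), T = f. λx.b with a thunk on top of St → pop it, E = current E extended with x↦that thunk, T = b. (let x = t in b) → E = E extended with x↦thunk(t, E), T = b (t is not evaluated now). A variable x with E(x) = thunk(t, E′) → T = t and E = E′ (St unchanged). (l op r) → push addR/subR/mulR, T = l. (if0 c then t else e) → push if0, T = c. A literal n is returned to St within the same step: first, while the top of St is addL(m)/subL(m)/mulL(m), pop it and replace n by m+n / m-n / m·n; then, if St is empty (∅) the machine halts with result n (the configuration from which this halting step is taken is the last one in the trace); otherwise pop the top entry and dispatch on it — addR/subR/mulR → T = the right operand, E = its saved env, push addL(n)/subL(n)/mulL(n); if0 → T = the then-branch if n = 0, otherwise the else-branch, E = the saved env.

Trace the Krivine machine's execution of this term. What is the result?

t=0: [T=((λx. ((λw. w) x)) (5 * (-3 + 4))) | E=∅ | St=∅]
t=1: [T=(λx. ((λw. w) x)) | E=∅ | St=[thunk]]
t=2: [T=((λw. w) x) | E={x↦thunk((5 * (-3 + 4)), ∅)} | St=∅]
t=3: [T=(λw. w) | E={x↦thunk((5 * (-3 + 4)), ∅)} | St=[thunk]]
t=4: [T=w | E={w↦thunk(x, {x↦thunk((5 * (-3 + 4)), ∅)}), x↦thunk((5 * (-3 + 4)), ∅)} | St=∅]
t=5: [T=x | E={x↦thunk((5 * (-3 + 4)), ∅)} | St=∅]
t=6: [T=(5 * (-3 + 4)) | E=∅ | St=∅]
t=7: [T=5 | E=∅ | St=[mulR]]
t=8: [T=(-3 + 4) | E=∅ | St=[mulL(5)]]
t=9: [T=-3 | E=∅ | St=[addR :: mulL(5)]]
t=10: [T=4 | E=∅ | St=[addL(-3) :: mulL(5)]]
→ final value 5

Answer: 5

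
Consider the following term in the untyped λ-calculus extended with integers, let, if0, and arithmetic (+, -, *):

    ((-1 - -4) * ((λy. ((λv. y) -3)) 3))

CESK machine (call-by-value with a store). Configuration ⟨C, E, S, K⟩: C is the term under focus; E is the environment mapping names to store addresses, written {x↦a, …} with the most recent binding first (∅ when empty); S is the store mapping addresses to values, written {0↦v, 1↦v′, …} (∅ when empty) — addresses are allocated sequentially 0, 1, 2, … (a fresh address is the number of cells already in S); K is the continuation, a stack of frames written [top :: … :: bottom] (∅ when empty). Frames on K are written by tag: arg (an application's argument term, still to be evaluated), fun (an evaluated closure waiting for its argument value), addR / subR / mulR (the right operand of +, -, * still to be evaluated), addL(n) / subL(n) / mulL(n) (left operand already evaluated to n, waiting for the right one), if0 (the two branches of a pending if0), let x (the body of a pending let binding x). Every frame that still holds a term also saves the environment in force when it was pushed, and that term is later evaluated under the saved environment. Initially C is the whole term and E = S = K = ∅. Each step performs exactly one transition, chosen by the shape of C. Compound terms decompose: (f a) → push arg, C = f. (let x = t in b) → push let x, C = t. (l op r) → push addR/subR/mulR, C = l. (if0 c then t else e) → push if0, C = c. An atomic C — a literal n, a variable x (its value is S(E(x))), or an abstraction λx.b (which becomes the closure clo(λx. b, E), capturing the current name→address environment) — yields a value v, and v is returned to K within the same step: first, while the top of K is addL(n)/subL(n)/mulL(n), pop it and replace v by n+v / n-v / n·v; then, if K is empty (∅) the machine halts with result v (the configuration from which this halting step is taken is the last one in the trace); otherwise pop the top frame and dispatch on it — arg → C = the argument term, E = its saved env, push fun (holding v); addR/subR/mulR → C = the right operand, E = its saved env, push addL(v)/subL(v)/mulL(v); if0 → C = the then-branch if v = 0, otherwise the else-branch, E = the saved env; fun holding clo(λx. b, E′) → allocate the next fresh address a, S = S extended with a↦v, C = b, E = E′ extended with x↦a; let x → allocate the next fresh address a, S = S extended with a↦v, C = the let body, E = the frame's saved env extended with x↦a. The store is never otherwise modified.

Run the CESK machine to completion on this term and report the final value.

Answer: 9

Derivation:
[0] ⟨C=((-1 - -4) * ((λy. ((λv. y) -3)) 3)); E=∅; S=∅; K=∅⟩
[1] ⟨C=(-1 - -4); E=∅; S=∅; K=[mulR]⟩
[2] ⟨C=-1; E=∅; S=∅; K=[subR :: mulR]⟩
[3] ⟨C=-4; E=∅; S=∅; K=[subL(-1) :: mulR]⟩
[4] ⟨C=((λy. ((λv. y) -3)) 3); E=∅; S=∅; K=[mulL(3)]⟩
[5] ⟨C=(λy. ((λv. y) -3)); E=∅; S=∅; K=[arg :: mulL(3)]⟩
[6] ⟨C=3; E=∅; S=∅; K=[fun :: mulL(3)]⟩
[7] ⟨C=((λv. y) -3); E={y↦0}; S={0↦3}; K=[mulL(3)]⟩
[8] ⟨C=(λv. y); E={y↦0}; S={0↦3}; K=[arg :: mulL(3)]⟩
[9] ⟨C=-3; E={y↦0}; S={0↦3}; K=[fun :: mulL(3)]⟩
[10] ⟨C=y; E={v↦1, y↦0}; S={0↦3, 1↦-3}; K=[mulL(3)]⟩
→ final value 9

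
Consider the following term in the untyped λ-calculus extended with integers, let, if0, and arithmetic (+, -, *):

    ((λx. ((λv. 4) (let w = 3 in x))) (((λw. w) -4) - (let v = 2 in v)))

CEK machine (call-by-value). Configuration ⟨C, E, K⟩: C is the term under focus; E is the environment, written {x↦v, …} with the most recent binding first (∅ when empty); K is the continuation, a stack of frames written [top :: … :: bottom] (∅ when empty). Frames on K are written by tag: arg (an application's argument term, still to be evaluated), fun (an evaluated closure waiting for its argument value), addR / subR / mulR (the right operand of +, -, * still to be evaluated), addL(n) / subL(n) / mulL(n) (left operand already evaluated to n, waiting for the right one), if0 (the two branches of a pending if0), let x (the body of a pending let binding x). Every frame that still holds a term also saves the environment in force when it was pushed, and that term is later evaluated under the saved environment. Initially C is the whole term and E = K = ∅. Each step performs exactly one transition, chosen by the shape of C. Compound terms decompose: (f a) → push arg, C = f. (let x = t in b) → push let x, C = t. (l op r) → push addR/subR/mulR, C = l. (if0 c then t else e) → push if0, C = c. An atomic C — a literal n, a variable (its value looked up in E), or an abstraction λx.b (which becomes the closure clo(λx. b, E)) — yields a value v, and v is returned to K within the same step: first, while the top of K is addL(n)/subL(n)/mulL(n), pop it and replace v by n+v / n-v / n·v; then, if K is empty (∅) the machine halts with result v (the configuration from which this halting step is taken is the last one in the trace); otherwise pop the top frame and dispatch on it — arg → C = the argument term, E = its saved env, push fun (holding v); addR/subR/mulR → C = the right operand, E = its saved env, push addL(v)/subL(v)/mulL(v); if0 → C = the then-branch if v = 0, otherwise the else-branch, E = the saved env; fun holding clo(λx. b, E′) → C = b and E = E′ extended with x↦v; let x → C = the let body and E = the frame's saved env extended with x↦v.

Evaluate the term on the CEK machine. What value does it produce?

[0] <C=((λx. ((λv. 4) (let w = 3 in x))) (((λw. w) -4) - (let v = 2 in v))), E=∅, K=∅>
[1] <C=(λx. ((λv. 4) (let w = 3 in x))), E=∅, K=[arg]>
[2] <C=(((λw. w) -4) - (let v = 2 in v)), E=∅, K=[fun]>
[3] <C=((λw. w) -4), E=∅, K=[subR :: fun]>
[4] <C=(λw. w), E=∅, K=[arg :: subR :: fun]>
[5] <C=-4, E=∅, K=[fun :: subR :: fun]>
[6] <C=w, E={w↦-4}, K=[subR :: fun]>
[7] <C=(let v = 2 in v), E=∅, K=[subL(-4) :: fun]>
[8] <C=2, E=∅, K=[let v :: subL(-4) :: fun]>
[9] <C=v, E={v↦2}, K=[subL(-4) :: fun]>
[10] <C=((λv. 4) (let w = 3 in x)), E={x↦-6}, K=∅>
[11] <C=(λv. 4), E={x↦-6}, K=[arg]>
[12] <C=(let w = 3 in x), E={x↦-6}, K=[fun]>
[13] <C=3, E={x↦-6}, K=[let w :: fun]>
[14] <C=x, E={w↦3, x↦-6}, K=[fun]>
[15] <C=4, E={v↦-6, x↦-6}, K=∅>
→ final value 4

Answer: 4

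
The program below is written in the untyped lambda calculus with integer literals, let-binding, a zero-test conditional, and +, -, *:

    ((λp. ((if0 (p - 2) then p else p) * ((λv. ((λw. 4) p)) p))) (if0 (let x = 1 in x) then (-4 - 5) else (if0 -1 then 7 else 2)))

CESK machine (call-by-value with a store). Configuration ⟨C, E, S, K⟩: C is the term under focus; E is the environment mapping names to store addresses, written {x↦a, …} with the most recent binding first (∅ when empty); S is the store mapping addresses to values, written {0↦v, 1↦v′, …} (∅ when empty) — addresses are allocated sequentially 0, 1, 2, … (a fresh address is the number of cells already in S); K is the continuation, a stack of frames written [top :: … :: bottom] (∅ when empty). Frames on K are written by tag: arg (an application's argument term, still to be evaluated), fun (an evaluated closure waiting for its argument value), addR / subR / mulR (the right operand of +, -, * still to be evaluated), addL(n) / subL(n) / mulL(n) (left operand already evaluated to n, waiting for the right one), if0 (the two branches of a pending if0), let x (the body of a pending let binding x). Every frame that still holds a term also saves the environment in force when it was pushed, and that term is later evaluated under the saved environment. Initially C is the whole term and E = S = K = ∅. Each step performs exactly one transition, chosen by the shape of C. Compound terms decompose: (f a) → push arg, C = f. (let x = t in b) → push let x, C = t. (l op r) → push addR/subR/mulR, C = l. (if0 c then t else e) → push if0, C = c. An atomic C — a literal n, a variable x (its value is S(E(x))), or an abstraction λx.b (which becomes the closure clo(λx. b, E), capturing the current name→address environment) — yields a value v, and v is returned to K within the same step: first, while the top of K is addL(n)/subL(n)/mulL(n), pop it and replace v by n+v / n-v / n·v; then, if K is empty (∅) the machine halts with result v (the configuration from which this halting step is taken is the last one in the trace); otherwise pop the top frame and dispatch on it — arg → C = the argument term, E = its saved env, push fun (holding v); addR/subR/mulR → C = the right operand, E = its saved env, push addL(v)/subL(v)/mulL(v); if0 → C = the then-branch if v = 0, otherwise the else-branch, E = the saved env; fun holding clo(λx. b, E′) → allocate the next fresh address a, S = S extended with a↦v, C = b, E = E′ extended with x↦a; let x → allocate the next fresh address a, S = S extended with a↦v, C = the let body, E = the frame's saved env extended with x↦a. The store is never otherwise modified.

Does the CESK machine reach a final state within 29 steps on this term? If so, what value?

t=0: [C=((λp. ((if0 (p - 2) then p else p) * ((λv. ((λw. 4) p)) p))) (if0 (let x = 1 in x) then (-4 - 5) else (if0 -1 then 7 else 2))) | E=∅ | S=∅ | K=∅]
t=1: [C=(λp. ((if0 (p - 2) then p else p) * ((λv. ((λw. 4) p)) p))) | E=∅ | S=∅ | K=[arg]]
t=2: [C=(if0 (let x = 1 in x) then (-4 - 5) else (if0 -1 then 7 else 2)) | E=∅ | S=∅ | K=[fun]]
t=3: [C=(let x = 1 in x) | E=∅ | S=∅ | K=[if0 :: fun]]
t=4: [C=1 | E=∅ | S=∅ | K=[let x :: if0 :: fun]]
t=5: [C=x | E={x↦0} | S={0↦1} | K=[if0 :: fun]]
t=6: [C=(if0 -1 then 7 else 2) | E=∅ | S={0↦1} | K=[fun]]
t=7: [C=-1 | E=∅ | S={0↦1} | K=[if0 :: fun]]
t=8: [C=2 | E=∅ | S={0↦1} | K=[fun]]
t=9: [C=((if0 (p - 2) then p else p) * ((λv. ((λw. 4) p)) p)) | E={p↦1} | S={0↦1, 1↦2} | K=∅]
t=10: [C=(if0 (p - 2) then p else p) | E={p↦1} | S={0↦1, 1↦2} | K=[mulR]]
t=11: [C=(p - 2) | E={p↦1} | S={0↦1, 1↦2} | K=[if0 :: mulR]]
t=12: [C=p | E={p↦1} | S={0↦1, 1↦2} | K=[subR :: if0 :: mulR]]
t=13: [C=2 | E={p↦1} | S={0↦1, 1↦2} | K=[subL(2) :: if0 :: mulR]]
t=14: [C=p | E={p↦1} | S={0↦1, 1↦2} | K=[mulR]]
t=15: [C=((λv. ((λw. 4) p)) p) | E={p↦1} | S={0↦1, 1↦2} | K=[mulL(2)]]
t=16: [C=(λv. ((λw. 4) p)) | E={p↦1} | S={0↦1, 1↦2} | K=[arg :: mulL(2)]]
t=17: [C=p | E={p↦1} | S={0↦1, 1↦2} | K=[fun :: mulL(2)]]
t=18: [C=((λw. 4) p) | E={v↦2, p↦1} | S={0↦1, 1↦2, 2↦2} | K=[mulL(2)]]
t=19: [C=(λw. 4) | E={v↦2, p↦1} | S={0↦1, 1↦2, 2↦2} | K=[arg :: mulL(2)]]
t=20: [C=p | E={v↦2, p↦1} | S={0↦1, 1↦2, 2↦2} | K=[fun :: mulL(2)]]
t=21: [C=4 | E={w↦3, v↦2, p↦1} | S={0↦1, 1↦2, 2↦2, 3↦2} | K=[mulL(2)]]
→ final value 8

Answer: 8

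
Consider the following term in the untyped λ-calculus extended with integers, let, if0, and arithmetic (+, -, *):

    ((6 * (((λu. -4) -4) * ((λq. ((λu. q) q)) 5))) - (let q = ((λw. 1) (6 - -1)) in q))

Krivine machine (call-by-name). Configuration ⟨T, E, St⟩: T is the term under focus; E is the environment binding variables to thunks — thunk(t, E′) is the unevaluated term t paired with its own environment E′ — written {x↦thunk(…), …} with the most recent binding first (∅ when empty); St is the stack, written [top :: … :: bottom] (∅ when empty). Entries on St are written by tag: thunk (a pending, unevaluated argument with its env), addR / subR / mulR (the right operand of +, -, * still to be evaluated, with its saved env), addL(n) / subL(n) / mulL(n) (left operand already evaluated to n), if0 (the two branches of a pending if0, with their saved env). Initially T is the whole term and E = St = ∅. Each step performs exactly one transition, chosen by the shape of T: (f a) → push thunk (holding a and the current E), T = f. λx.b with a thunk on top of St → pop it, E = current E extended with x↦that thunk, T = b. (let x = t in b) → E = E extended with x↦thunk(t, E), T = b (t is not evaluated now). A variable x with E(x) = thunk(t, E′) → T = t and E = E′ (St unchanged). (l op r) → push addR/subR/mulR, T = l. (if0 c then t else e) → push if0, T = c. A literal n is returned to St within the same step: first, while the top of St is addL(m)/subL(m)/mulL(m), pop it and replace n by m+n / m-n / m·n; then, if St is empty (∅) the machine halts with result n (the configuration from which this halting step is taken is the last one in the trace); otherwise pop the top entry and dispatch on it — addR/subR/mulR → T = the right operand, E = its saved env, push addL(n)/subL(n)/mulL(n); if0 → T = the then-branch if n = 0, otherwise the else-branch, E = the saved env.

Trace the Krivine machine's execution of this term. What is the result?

0. <T=((6 * (((λu. -4) -4) * ((λq. ((λu. q) q)) 5))) - (let q = ((λw. 1) (6 - -1)) in q)), E=∅, St=∅>
1. <T=(6 * (((λu. -4) -4) * ((λq. ((λu. q) q)) 5))), E=∅, St=[subR]>
2. <T=6, E=∅, St=[mulR :: subR]>
3. <T=(((λu. -4) -4) * ((λq. ((λu. q) q)) 5)), E=∅, St=[mulL(6) :: subR]>
4. <T=((λu. -4) -4), E=∅, St=[mulR :: mulL(6) :: subR]>
5. <T=(λu. -4), E=∅, St=[thunk :: mulR :: mulL(6) :: subR]>
6. <T=-4, E={u↦thunk(-4, ∅)}, St=[mulR :: mulL(6) :: subR]>
7. <T=((λq. ((λu. q) q)) 5), E=∅, St=[mulL(-4) :: mulL(6) :: subR]>
8. <T=(λq. ((λu. q) q)), E=∅, St=[thunk :: mulL(-4) :: mulL(6) :: subR]>
9. <T=((λu. q) q), E={q↦thunk(5, ∅)}, St=[mulL(-4) :: mulL(6) :: subR]>
10. <T=(λu. q), E={q↦thunk(5, ∅)}, St=[thunk :: mulL(-4) :: mulL(6) :: subR]>
11. <T=q, E={u↦thunk(q, {q↦thunk(5, ∅)}), q↦thunk(5, ∅)}, St=[mulL(-4) :: mulL(6) :: subR]>
12. <T=5, E=∅, St=[mulL(-4) :: mulL(6) :: subR]>
13. <T=(let q = ((λw. 1) (6 - -1)) in q), E=∅, St=[subL(-120)]>
14. <T=q, E={q↦thunk(((λw. 1) (6 - -1)), ∅)}, St=[subL(-120)]>
15. <T=((λw. 1) (6 - -1)), E=∅, St=[subL(-120)]>
16. <T=(λw. 1), E=∅, St=[thunk :: subL(-120)]>
17. <T=1, E={w↦thunk((6 - -1), ∅)}, St=[subL(-120)]>
→ final value -121

Answer: -121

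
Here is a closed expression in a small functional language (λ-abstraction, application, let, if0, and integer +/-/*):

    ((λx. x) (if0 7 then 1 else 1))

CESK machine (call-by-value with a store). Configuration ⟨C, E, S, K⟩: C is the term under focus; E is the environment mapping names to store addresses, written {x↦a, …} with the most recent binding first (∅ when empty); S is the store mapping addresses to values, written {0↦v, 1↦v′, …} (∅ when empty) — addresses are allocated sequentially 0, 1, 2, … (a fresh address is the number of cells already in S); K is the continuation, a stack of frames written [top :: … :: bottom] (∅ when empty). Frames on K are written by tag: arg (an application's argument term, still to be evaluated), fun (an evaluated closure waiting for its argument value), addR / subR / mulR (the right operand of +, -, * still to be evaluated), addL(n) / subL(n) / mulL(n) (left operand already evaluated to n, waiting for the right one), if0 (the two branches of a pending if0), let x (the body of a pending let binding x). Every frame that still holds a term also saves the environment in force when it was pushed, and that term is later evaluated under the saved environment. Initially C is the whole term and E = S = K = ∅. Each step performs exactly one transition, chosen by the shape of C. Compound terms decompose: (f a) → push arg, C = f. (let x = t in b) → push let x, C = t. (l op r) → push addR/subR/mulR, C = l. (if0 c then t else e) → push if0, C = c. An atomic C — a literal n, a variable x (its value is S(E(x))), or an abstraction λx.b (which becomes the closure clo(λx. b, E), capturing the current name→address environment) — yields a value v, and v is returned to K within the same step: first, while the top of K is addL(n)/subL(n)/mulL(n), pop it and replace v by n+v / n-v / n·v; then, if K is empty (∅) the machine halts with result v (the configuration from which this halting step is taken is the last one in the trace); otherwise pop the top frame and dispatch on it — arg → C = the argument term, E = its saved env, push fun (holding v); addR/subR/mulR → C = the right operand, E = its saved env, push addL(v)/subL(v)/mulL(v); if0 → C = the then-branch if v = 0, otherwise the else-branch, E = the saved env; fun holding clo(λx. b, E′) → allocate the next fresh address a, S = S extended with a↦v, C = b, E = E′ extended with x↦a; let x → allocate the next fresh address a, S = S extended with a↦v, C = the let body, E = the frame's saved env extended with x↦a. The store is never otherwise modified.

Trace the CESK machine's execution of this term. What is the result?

step 0: [C=((λx. x) (if0 7 then 1 else 1)) | E=∅ | S=∅ | K=∅]
step 1: [C=(λx. x) | E=∅ | S=∅ | K=[arg]]
step 2: [C=(if0 7 then 1 else 1) | E=∅ | S=∅ | K=[fun]]
step 3: [C=7 | E=∅ | S=∅ | K=[if0 :: fun]]
step 4: [C=1 | E=∅ | S=∅ | K=[fun]]
step 5: [C=x | E={x↦0} | S={0↦1} | K=∅]
→ final value 1

Answer: 1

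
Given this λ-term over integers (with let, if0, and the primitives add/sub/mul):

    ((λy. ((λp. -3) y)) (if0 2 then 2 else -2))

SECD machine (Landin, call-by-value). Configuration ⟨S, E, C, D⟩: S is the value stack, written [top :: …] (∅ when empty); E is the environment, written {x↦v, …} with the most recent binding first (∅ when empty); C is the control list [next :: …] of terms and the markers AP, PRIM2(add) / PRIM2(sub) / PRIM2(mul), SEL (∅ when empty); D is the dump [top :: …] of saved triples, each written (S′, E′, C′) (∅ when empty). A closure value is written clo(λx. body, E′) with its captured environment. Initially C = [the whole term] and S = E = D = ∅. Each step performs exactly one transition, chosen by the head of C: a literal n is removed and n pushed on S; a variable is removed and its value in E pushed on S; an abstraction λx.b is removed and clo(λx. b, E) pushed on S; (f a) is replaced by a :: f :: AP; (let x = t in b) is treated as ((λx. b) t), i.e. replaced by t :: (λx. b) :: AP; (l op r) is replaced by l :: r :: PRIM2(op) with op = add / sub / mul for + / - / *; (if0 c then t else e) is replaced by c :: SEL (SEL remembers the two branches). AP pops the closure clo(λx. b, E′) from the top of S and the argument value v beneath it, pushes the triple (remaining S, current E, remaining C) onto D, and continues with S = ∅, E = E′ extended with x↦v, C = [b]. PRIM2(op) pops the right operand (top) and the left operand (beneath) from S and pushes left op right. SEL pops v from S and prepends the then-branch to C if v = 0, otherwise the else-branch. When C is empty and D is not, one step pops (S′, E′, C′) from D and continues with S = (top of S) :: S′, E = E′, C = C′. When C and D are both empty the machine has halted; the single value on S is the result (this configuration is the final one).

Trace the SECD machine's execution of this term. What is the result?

Answer: -3

Execution trace:
0. <S=∅, E=∅, C=[((λy. ((λp. -3) y)) (if0 2 then 2 else -2))], D=∅>
1. <S=∅, E=∅, C=[(if0 2 then 2 else -2) :: (λy. ((λp. -3) y)) :: AP], D=∅>
2. <S=∅, E=∅, C=[2 :: SEL :: (λy. ((λp. -3) y)) :: AP], D=∅>
3. <S=[2], E=∅, C=[SEL :: (λy. ((λp. -3) y)) :: AP], D=∅>
4. <S=∅, E=∅, C=[-2 :: (λy. ((λp. -3) y)) :: AP], D=∅>
5. <S=[-2], E=∅, C=[(λy. ((λp. -3) y)) :: AP], D=∅>
6. <S=[clo(λy. ((λp. -3) y), ∅) :: -2], E=∅, C=[AP], D=∅>
7. <S=∅, E={y↦-2}, C=[((λp. -3) y)], D=[(∅, ∅, ∅)]>
8. <S=∅, E={y↦-2}, C=[y :: (λp. -3) :: AP], D=[(∅, ∅, ∅)]>
9. <S=[-2], E={y↦-2}, C=[(λp. -3) :: AP], D=[(∅, ∅, ∅)]>
10. <S=[clo(λp. -3, {y↦-2}) :: -2], E={y↦-2}, C=[AP], D=[(∅, ∅, ∅)]>
11. <S=∅, E={p↦-2, y↦-2}, C=[-3], D=[(∅, {y↦-2}, ∅) :: (∅, ∅, ∅)]>
12. <S=[-3], E={p↦-2, y↦-2}, C=∅, D=[(∅, {y↦-2}, ∅) :: (∅, ∅, ∅)]>
13. <S=[-3], E={y↦-2}, C=∅, D=[(∅, ∅, ∅)]>
14. <S=[-3], E=∅, C=∅, D=∅>
→ final value -3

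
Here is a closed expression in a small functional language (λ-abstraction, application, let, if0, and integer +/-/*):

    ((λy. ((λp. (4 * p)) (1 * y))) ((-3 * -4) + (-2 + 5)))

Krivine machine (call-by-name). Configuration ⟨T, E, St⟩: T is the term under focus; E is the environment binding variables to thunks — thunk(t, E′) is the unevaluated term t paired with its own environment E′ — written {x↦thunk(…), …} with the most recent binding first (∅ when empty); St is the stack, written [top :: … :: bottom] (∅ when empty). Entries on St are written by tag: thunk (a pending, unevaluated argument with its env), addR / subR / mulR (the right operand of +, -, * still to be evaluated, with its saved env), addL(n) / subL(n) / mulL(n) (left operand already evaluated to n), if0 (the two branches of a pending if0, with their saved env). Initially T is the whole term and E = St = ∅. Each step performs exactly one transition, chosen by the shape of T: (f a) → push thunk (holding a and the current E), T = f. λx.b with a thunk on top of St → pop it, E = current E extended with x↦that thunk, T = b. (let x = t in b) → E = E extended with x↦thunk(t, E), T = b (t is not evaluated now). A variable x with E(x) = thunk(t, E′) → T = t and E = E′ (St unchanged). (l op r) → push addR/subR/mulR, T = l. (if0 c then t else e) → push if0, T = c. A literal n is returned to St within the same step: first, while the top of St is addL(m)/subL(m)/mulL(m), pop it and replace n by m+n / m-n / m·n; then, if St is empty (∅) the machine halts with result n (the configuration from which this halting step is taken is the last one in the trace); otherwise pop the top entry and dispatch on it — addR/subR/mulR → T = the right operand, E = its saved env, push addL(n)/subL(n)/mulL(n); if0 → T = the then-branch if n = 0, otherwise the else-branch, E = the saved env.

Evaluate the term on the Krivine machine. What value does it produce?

Answer: 60

Derivation:
0. ⟨T=((λy. ((λp. (4 * p)) (1 * y))) ((-3 * -4) + (-2 + 5))); E=∅; St=∅⟩
1. ⟨T=(λy. ((λp. (4 * p)) (1 * y))); E=∅; St=[thunk]⟩
2. ⟨T=((λp. (4 * p)) (1 * y)); E={y↦thunk(((-3 * -4) + (-2 + 5)), ∅)}; St=∅⟩
3. ⟨T=(λp. (4 * p)); E={y↦thunk(((-3 * -4) + (-2 + 5)), ∅)}; St=[thunk]⟩
4. ⟨T=(4 * p); E={p↦thunk((1 * y), {y↦thunk(((-3 * -4) + (-2 + 5)), ∅)}), y↦thunk(((-3 * -4) + (-2 + 5)), ∅)}; St=∅⟩
5. ⟨T=4; E={p↦thunk((1 * y), {y↦thunk(((-3 * -4) + (-2 + 5)), ∅)}), y↦thunk(((-3 * -4) + (-2 + 5)), ∅)}; St=[mulR]⟩
6. ⟨T=p; E={p↦thunk((1 * y), {y↦thunk(((-3 * -4) + (-2 + 5)), ∅)}), y↦thunk(((-3 * -4) + (-2 + 5)), ∅)}; St=[mulL(4)]⟩
7. ⟨T=(1 * y); E={y↦thunk(((-3 * -4) + (-2 + 5)), ∅)}; St=[mulL(4)]⟩
8. ⟨T=1; E={y↦thunk(((-3 * -4) + (-2 + 5)), ∅)}; St=[mulR :: mulL(4)]⟩
9. ⟨T=y; E={y↦thunk(((-3 * -4) + (-2 + 5)), ∅)}; St=[mulL(1) :: mulL(4)]⟩
10. ⟨T=((-3 * -4) + (-2 + 5)); E=∅; St=[mulL(1) :: mulL(4)]⟩
11. ⟨T=(-3 * -4); E=∅; St=[addR :: mulL(1) :: mulL(4)]⟩
12. ⟨T=-3; E=∅; St=[mulR :: addR :: mulL(1) :: mulL(4)]⟩
13. ⟨T=-4; E=∅; St=[mulL(-3) :: addR :: mulL(1) :: mulL(4)]⟩
14. ⟨T=(-2 + 5); E=∅; St=[addL(12) :: mulL(1) :: mulL(4)]⟩
15. ⟨T=-2; E=∅; St=[addR :: addL(12) :: mulL(1) :: mulL(4)]⟩
16. ⟨T=5; E=∅; St=[addL(-2) :: addL(12) :: mulL(1) :: mulL(4)]⟩
→ final value 60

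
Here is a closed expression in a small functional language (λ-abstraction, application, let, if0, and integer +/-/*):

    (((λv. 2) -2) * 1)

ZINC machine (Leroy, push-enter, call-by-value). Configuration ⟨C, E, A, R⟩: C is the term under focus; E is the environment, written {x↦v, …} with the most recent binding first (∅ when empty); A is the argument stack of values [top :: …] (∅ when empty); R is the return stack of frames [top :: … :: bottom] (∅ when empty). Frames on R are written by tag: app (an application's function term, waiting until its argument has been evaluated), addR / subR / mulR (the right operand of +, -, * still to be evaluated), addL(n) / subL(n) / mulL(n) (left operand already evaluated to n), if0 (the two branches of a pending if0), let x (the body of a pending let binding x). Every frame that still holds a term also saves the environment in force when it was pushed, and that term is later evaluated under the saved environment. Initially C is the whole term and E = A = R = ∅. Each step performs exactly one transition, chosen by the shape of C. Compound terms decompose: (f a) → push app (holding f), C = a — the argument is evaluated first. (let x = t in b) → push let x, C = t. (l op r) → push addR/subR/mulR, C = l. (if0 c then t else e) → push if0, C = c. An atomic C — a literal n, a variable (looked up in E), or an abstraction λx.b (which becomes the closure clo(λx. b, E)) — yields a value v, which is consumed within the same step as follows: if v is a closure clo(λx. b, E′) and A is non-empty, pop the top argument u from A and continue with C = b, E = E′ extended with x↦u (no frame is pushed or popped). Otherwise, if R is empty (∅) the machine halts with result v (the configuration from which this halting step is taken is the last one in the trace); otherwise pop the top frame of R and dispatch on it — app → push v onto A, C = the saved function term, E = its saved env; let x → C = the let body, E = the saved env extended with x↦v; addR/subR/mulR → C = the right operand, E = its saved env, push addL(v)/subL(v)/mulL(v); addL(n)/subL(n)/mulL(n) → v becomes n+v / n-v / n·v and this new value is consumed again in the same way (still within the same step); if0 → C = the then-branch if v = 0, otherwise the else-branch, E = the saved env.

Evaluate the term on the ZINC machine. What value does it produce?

Answer: 2

Derivation:
0. ⟨C=(((λv. 2) -2) * 1); E=∅; A=∅; R=∅⟩
1. ⟨C=((λv. 2) -2); E=∅; A=∅; R=[mulR]⟩
2. ⟨C=-2; E=∅; A=∅; R=[app :: mulR]⟩
3. ⟨C=(λv. 2); E=∅; A=[-2]; R=[mulR]⟩
4. ⟨C=2; E={v↦-2}; A=∅; R=[mulR]⟩
5. ⟨C=1; E=∅; A=∅; R=[mulL(2)]⟩
→ final value 2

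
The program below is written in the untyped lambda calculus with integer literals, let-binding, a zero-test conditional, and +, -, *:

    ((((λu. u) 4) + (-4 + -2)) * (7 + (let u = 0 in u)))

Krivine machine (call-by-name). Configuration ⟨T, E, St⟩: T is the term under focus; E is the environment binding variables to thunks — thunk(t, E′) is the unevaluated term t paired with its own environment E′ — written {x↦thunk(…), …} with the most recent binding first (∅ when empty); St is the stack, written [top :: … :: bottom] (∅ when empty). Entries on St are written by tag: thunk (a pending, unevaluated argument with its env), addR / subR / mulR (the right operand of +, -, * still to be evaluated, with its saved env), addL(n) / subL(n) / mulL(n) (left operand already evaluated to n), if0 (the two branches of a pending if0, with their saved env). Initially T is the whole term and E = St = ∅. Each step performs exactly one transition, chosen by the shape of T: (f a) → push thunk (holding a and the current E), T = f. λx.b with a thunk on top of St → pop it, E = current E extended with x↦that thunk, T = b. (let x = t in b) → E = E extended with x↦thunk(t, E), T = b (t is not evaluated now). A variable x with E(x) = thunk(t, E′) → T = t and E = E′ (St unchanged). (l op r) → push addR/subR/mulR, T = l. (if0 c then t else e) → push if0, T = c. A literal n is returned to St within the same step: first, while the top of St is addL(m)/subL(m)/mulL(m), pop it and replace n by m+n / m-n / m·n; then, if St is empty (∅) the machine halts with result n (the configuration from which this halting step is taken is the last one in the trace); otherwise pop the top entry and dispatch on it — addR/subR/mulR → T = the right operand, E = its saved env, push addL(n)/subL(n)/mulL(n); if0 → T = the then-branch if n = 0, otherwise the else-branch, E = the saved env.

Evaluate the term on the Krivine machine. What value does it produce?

Answer: -14

Machine steps:
0. <T=((((λu. u) 4) + (-4 + -2)) * (7 + (let u = 0 in u))), E=∅, St=∅>
1. <T=(((λu. u) 4) + (-4 + -2)), E=∅, St=[mulR]>
2. <T=((λu. u) 4), E=∅, St=[addR :: mulR]>
3. <T=(λu. u), E=∅, St=[thunk :: addR :: mulR]>
4. <T=u, E={u↦thunk(4, ∅)}, St=[addR :: mulR]>
5. <T=4, E=∅, St=[addR :: mulR]>
6. <T=(-4 + -2), E=∅, St=[addL(4) :: mulR]>
7. <T=-4, E=∅, St=[addR :: addL(4) :: mulR]>
8. <T=-2, E=∅, St=[addL(-4) :: addL(4) :: mulR]>
9. <T=(7 + (let u = 0 in u)), E=∅, St=[mulL(-2)]>
10. <T=7, E=∅, St=[addR :: mulL(-2)]>
11. <T=(let u = 0 in u), E=∅, St=[addL(7) :: mulL(-2)]>
12. <T=u, E={u↦thunk(0, ∅)}, St=[addL(7) :: mulL(-2)]>
13. <T=0, E=∅, St=[addL(7) :: mulL(-2)]>
→ final value -14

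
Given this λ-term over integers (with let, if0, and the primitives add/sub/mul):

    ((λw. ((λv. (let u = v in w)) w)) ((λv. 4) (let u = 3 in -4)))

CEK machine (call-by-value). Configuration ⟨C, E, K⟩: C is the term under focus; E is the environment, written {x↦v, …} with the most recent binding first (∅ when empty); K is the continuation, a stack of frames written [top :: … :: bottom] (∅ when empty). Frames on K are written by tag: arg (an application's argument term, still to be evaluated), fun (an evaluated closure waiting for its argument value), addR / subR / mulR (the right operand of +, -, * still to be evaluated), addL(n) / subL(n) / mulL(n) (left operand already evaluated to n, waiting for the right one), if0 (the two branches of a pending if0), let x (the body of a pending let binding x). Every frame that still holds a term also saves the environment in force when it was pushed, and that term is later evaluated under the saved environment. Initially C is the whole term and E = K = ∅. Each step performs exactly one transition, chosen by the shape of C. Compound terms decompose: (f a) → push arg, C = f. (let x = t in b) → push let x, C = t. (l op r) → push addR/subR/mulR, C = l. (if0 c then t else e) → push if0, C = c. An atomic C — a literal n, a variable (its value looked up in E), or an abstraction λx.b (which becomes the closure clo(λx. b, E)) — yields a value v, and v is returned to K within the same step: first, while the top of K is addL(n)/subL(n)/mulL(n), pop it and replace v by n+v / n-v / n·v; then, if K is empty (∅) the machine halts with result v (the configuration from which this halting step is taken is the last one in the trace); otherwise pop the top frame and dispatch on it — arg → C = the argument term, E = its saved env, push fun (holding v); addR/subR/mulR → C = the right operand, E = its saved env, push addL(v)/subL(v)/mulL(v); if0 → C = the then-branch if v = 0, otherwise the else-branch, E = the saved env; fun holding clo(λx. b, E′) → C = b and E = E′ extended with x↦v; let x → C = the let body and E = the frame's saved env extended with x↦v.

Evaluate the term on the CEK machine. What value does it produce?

t=0: [C=((λw. ((λv. (let u = v in w)) w)) ((λv. 4) (let u = 3 in -4))) | E=∅ | K=∅]
t=1: [C=(λw. ((λv. (let u = v in w)) w)) | E=∅ | K=[arg]]
t=2: [C=((λv. 4) (let u = 3 in -4)) | E=∅ | K=[fun]]
t=3: [C=(λv. 4) | E=∅ | K=[arg :: fun]]
t=4: [C=(let u = 3 in -4) | E=∅ | K=[fun :: fun]]
t=5: [C=3 | E=∅ | K=[let u :: fun :: fun]]
t=6: [C=-4 | E={u↦3} | K=[fun :: fun]]
t=7: [C=4 | E={v↦-4} | K=[fun]]
t=8: [C=((λv. (let u = v in w)) w) | E={w↦4} | K=∅]
t=9: [C=(λv. (let u = v in w)) | E={w↦4} | K=[arg]]
t=10: [C=w | E={w↦4} | K=[fun]]
t=11: [C=(let u = v in w) | E={v↦4, w↦4} | K=∅]
t=12: [C=v | E={v↦4, w↦4} | K=[let u]]
t=13: [C=w | E={u↦4, v↦4, w↦4} | K=∅]
→ final value 4

Answer: 4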